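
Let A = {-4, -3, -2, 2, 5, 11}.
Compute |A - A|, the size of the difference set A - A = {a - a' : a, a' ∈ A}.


A - A = {a - a' : a, a' ∈ A}; |A| = 6.
Bounds: 2|A|-1 ≤ |A - A| ≤ |A|² - |A| + 1, i.e. 11 ≤ |A - A| ≤ 31.
Note: 0 ∈ A - A always (from a - a). The set is symmetric: if d ∈ A - A then -d ∈ A - A.
Enumerate nonzero differences d = a - a' with a > a' (then include -d):
Positive differences: {1, 2, 3, 4, 5, 6, 7, 8, 9, 13, 14, 15}
Full difference set: {0} ∪ (positive diffs) ∪ (negative diffs).
|A - A| = 1 + 2·12 = 25 (matches direct enumeration: 25).

|A - A| = 25


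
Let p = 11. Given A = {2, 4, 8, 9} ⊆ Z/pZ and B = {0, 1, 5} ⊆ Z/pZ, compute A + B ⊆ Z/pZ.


Work in Z/11Z: reduce every sum a + b modulo 11.
Enumerate all 12 pairs:
a = 2: 2+0=2, 2+1=3, 2+5=7
a = 4: 4+0=4, 4+1=5, 4+5=9
a = 8: 8+0=8, 8+1=9, 8+5=2
a = 9: 9+0=9, 9+1=10, 9+5=3
Distinct residues collected: {2, 3, 4, 5, 7, 8, 9, 10}
|A + B| = 8 (out of 11 total residues).

A + B = {2, 3, 4, 5, 7, 8, 9, 10}


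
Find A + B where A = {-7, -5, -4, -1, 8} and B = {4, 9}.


A + B = {a + b : a ∈ A, b ∈ B}.
Enumerate all |A|·|B| = 5·2 = 10 pairs (a, b) and collect distinct sums.
a = -7: -7+4=-3, -7+9=2
a = -5: -5+4=-1, -5+9=4
a = -4: -4+4=0, -4+9=5
a = -1: -1+4=3, -1+9=8
a = 8: 8+4=12, 8+9=17
Collecting distinct sums: A + B = {-3, -1, 0, 2, 3, 4, 5, 8, 12, 17}
|A + B| = 10

A + B = {-3, -1, 0, 2, 3, 4, 5, 8, 12, 17}


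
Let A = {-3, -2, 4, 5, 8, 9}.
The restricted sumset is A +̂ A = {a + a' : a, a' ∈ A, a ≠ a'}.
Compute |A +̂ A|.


Restricted sumset: A +̂ A = {a + a' : a ∈ A, a' ∈ A, a ≠ a'}.
Equivalently, take A + A and drop any sum 2a that is achievable ONLY as a + a for a ∈ A (i.e. sums representable only with equal summands).
Enumerate pairs (a, a') with a < a' (symmetric, so each unordered pair gives one sum; this covers all a ≠ a'):
  -3 + -2 = -5
  -3 + 4 = 1
  -3 + 5 = 2
  -3 + 8 = 5
  -3 + 9 = 6
  -2 + 4 = 2
  -2 + 5 = 3
  -2 + 8 = 6
  -2 + 9 = 7
  4 + 5 = 9
  4 + 8 = 12
  4 + 9 = 13
  5 + 8 = 13
  5 + 9 = 14
  8 + 9 = 17
Collected distinct sums: {-5, 1, 2, 3, 5, 6, 7, 9, 12, 13, 14, 17}
|A +̂ A| = 12
(Reference bound: |A +̂ A| ≥ 2|A| - 3 for |A| ≥ 2, with |A| = 6 giving ≥ 9.)

|A +̂ A| = 12


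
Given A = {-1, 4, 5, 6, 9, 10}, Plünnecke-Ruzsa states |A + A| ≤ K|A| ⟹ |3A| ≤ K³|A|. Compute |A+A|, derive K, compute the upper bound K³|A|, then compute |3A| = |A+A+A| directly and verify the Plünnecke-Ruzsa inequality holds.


|A| = 6.
Step 1: Compute A + A by enumerating all 36 pairs.
A + A = {-2, 3, 4, 5, 8, 9, 10, 11, 12, 13, 14, 15, 16, 18, 19, 20}, so |A + A| = 16.
Step 2: Doubling constant K = |A + A|/|A| = 16/6 = 16/6 ≈ 2.6667.
Step 3: Plünnecke-Ruzsa gives |3A| ≤ K³·|A| = (2.6667)³ · 6 ≈ 113.7778.
Step 4: Compute 3A = A + A + A directly by enumerating all triples (a,b,c) ∈ A³; |3A| = 28.
Step 5: Check 28 ≤ 113.7778? Yes ✓.

K = 16/6, Plünnecke-Ruzsa bound K³|A| ≈ 113.7778, |3A| = 28, inequality holds.


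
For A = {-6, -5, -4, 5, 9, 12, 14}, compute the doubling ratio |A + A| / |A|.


|A| = 7.
Compute A + A by enumerating all 49 pairs.
A + A = {-12, -11, -10, -9, -8, -1, 0, 1, 3, 4, 5, 6, 7, 8, 9, 10, 14, 17, 18, 19, 21, 23, 24, 26, 28}, so |A + A| = 25.
K = |A + A| / |A| = 25/7 (already in lowest terms) ≈ 3.5714.
Reference: AP of size 7 gives K = 13/7 ≈ 1.8571; a fully generic set of size 7 gives K ≈ 4.0000.

|A| = 7, |A + A| = 25, K = 25/7.


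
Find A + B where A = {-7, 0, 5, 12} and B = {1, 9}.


A + B = {a + b : a ∈ A, b ∈ B}.
Enumerate all |A|·|B| = 4·2 = 8 pairs (a, b) and collect distinct sums.
a = -7: -7+1=-6, -7+9=2
a = 0: 0+1=1, 0+9=9
a = 5: 5+1=6, 5+9=14
a = 12: 12+1=13, 12+9=21
Collecting distinct sums: A + B = {-6, 1, 2, 6, 9, 13, 14, 21}
|A + B| = 8

A + B = {-6, 1, 2, 6, 9, 13, 14, 21}


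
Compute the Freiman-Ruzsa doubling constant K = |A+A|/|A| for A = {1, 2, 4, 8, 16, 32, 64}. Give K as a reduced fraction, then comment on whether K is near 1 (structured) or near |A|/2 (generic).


|A| = 7.
Compute A + A by enumerating all 49 pairs.
A + A = {2, 3, 4, 5, 6, 8, 9, 10, 12, 16, 17, 18, 20, 24, 32, 33, 34, 36, 40, 48, 64, 65, 66, 68, 72, 80, 96, 128}, so |A + A| = 28.
K = |A + A| / |A| = 28/7 = 4/1 ≈ 4.0000.
Reference: AP of size 7 gives K = 13/7 ≈ 1.8571; a fully generic set of size 7 gives K ≈ 4.0000.

|A| = 7, |A + A| = 28, K = 28/7 = 4/1.


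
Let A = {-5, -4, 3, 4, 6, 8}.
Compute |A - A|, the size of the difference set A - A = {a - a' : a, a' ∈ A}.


A - A = {a - a' : a, a' ∈ A}; |A| = 6.
Bounds: 2|A|-1 ≤ |A - A| ≤ |A|² - |A| + 1, i.e. 11 ≤ |A - A| ≤ 31.
Note: 0 ∈ A - A always (from a - a). The set is symmetric: if d ∈ A - A then -d ∈ A - A.
Enumerate nonzero differences d = a - a' with a > a' (then include -d):
Positive differences: {1, 2, 3, 4, 5, 7, 8, 9, 10, 11, 12, 13}
Full difference set: {0} ∪ (positive diffs) ∪ (negative diffs).
|A - A| = 1 + 2·12 = 25 (matches direct enumeration: 25).

|A - A| = 25


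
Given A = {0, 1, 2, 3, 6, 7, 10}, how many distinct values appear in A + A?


A + A = {a + a' : a, a' ∈ A}; |A| = 7.
General bounds: 2|A| - 1 ≤ |A + A| ≤ |A|(|A|+1)/2, i.e. 13 ≤ |A + A| ≤ 28.
Lower bound 2|A|-1 is attained iff A is an arithmetic progression.
Enumerate sums a + a' for a ≤ a' (symmetric, so this suffices):
a = 0: 0+0=0, 0+1=1, 0+2=2, 0+3=3, 0+6=6, 0+7=7, 0+10=10
a = 1: 1+1=2, 1+2=3, 1+3=4, 1+6=7, 1+7=8, 1+10=11
a = 2: 2+2=4, 2+3=5, 2+6=8, 2+7=9, 2+10=12
a = 3: 3+3=6, 3+6=9, 3+7=10, 3+10=13
a = 6: 6+6=12, 6+7=13, 6+10=16
a = 7: 7+7=14, 7+10=17
a = 10: 10+10=20
Distinct sums: {0, 1, 2, 3, 4, 5, 6, 7, 8, 9, 10, 11, 12, 13, 14, 16, 17, 20}
|A + A| = 18

|A + A| = 18


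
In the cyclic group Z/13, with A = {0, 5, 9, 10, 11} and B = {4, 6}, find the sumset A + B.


Work in Z/13Z: reduce every sum a + b modulo 13.
Enumerate all 10 pairs:
a = 0: 0+4=4, 0+6=6
a = 5: 5+4=9, 5+6=11
a = 9: 9+4=0, 9+6=2
a = 10: 10+4=1, 10+6=3
a = 11: 11+4=2, 11+6=4
Distinct residues collected: {0, 1, 2, 3, 4, 6, 9, 11}
|A + B| = 8 (out of 13 total residues).

A + B = {0, 1, 2, 3, 4, 6, 9, 11}


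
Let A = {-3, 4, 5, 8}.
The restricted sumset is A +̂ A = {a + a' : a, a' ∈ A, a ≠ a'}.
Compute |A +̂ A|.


Restricted sumset: A +̂ A = {a + a' : a ∈ A, a' ∈ A, a ≠ a'}.
Equivalently, take A + A and drop any sum 2a that is achievable ONLY as a + a for a ∈ A (i.e. sums representable only with equal summands).
Enumerate pairs (a, a') with a < a' (symmetric, so each unordered pair gives one sum; this covers all a ≠ a'):
  -3 + 4 = 1
  -3 + 5 = 2
  -3 + 8 = 5
  4 + 5 = 9
  4 + 8 = 12
  5 + 8 = 13
Collected distinct sums: {1, 2, 5, 9, 12, 13}
|A +̂ A| = 6
(Reference bound: |A +̂ A| ≥ 2|A| - 3 for |A| ≥ 2, with |A| = 4 giving ≥ 5.)

|A +̂ A| = 6


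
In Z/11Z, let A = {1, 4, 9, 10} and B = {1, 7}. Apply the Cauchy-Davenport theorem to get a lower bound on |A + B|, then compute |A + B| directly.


Cauchy-Davenport: |A + B| ≥ min(p, |A| + |B| - 1) for A, B nonempty in Z/pZ.
|A| = 4, |B| = 2, p = 11.
CD lower bound = min(11, 4 + 2 - 1) = min(11, 5) = 5.
Compute A + B mod 11 directly:
a = 1: 1+1=2, 1+7=8
a = 4: 4+1=5, 4+7=0
a = 9: 9+1=10, 9+7=5
a = 10: 10+1=0, 10+7=6
A + B = {0, 2, 5, 6, 8, 10}, so |A + B| = 6.
Verify: 6 ≥ 5? Yes ✓.

CD lower bound = 5, actual |A + B| = 6.


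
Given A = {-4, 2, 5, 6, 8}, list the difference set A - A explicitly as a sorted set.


A - A = {a - a' : a, a' ∈ A}.
Compute a - a' for each ordered pair (a, a'):
a = -4: -4--4=0, -4-2=-6, -4-5=-9, -4-6=-10, -4-8=-12
a = 2: 2--4=6, 2-2=0, 2-5=-3, 2-6=-4, 2-8=-6
a = 5: 5--4=9, 5-2=3, 5-5=0, 5-6=-1, 5-8=-3
a = 6: 6--4=10, 6-2=4, 6-5=1, 6-6=0, 6-8=-2
a = 8: 8--4=12, 8-2=6, 8-5=3, 8-6=2, 8-8=0
Collecting distinct values (and noting 0 appears from a-a):
A - A = {-12, -10, -9, -6, -4, -3, -2, -1, 0, 1, 2, 3, 4, 6, 9, 10, 12}
|A - A| = 17

A - A = {-12, -10, -9, -6, -4, -3, -2, -1, 0, 1, 2, 3, 4, 6, 9, 10, 12}


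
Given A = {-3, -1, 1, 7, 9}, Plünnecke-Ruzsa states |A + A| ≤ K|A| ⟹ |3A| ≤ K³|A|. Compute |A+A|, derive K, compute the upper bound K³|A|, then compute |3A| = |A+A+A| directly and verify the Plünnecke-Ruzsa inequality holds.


|A| = 5.
Step 1: Compute A + A by enumerating all 25 pairs.
A + A = {-6, -4, -2, 0, 2, 4, 6, 8, 10, 14, 16, 18}, so |A + A| = 12.
Step 2: Doubling constant K = |A + A|/|A| = 12/5 = 12/5 ≈ 2.4000.
Step 3: Plünnecke-Ruzsa gives |3A| ≤ K³·|A| = (2.4000)³ · 5 ≈ 69.1200.
Step 4: Compute 3A = A + A + A directly by enumerating all triples (a,b,c) ∈ A³; |3A| = 19.
Step 5: Check 19 ≤ 69.1200? Yes ✓.

K = 12/5, Plünnecke-Ruzsa bound K³|A| ≈ 69.1200, |3A| = 19, inequality holds.


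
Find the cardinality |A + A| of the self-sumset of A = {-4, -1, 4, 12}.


A + A = {a + a' : a, a' ∈ A}; |A| = 4.
General bounds: 2|A| - 1 ≤ |A + A| ≤ |A|(|A|+1)/2, i.e. 7 ≤ |A + A| ≤ 10.
Lower bound 2|A|-1 is attained iff A is an arithmetic progression.
Enumerate sums a + a' for a ≤ a' (symmetric, so this suffices):
a = -4: -4+-4=-8, -4+-1=-5, -4+4=0, -4+12=8
a = -1: -1+-1=-2, -1+4=3, -1+12=11
a = 4: 4+4=8, 4+12=16
a = 12: 12+12=24
Distinct sums: {-8, -5, -2, 0, 3, 8, 11, 16, 24}
|A + A| = 9

|A + A| = 9


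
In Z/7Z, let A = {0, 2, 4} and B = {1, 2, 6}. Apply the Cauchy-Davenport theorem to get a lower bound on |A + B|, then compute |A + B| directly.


Cauchy-Davenport: |A + B| ≥ min(p, |A| + |B| - 1) for A, B nonempty in Z/pZ.
|A| = 3, |B| = 3, p = 7.
CD lower bound = min(7, 3 + 3 - 1) = min(7, 5) = 5.
Compute A + B mod 7 directly:
a = 0: 0+1=1, 0+2=2, 0+6=6
a = 2: 2+1=3, 2+2=4, 2+6=1
a = 4: 4+1=5, 4+2=6, 4+6=3
A + B = {1, 2, 3, 4, 5, 6}, so |A + B| = 6.
Verify: 6 ≥ 5? Yes ✓.

CD lower bound = 5, actual |A + B| = 6.


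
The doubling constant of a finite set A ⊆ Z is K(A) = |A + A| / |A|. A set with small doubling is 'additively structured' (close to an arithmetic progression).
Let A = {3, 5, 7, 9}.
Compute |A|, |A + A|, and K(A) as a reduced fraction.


|A| = 4.
Compute A + A by enumerating all 16 pairs.
A + A = {6, 8, 10, 12, 14, 16, 18}, so |A + A| = 7.
K = |A + A| / |A| = 7/4 (already in lowest terms) ≈ 1.7500.
Reference: AP of size 4 gives K = 7/4 ≈ 1.7500; a fully generic set of size 4 gives K ≈ 2.5000.

|A| = 4, |A + A| = 7, K = 7/4.


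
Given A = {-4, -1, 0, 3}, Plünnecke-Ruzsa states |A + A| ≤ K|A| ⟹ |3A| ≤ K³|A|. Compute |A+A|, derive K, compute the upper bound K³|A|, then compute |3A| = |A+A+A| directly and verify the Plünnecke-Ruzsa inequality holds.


|A| = 4.
Step 1: Compute A + A by enumerating all 16 pairs.
A + A = {-8, -5, -4, -2, -1, 0, 2, 3, 6}, so |A + A| = 9.
Step 2: Doubling constant K = |A + A|/|A| = 9/4 = 9/4 ≈ 2.2500.
Step 3: Plünnecke-Ruzsa gives |3A| ≤ K³·|A| = (2.2500)³ · 4 ≈ 45.5625.
Step 4: Compute 3A = A + A + A directly by enumerating all triples (a,b,c) ∈ A³; |3A| = 16.
Step 5: Check 16 ≤ 45.5625? Yes ✓.

K = 9/4, Plünnecke-Ruzsa bound K³|A| ≈ 45.5625, |3A| = 16, inequality holds.


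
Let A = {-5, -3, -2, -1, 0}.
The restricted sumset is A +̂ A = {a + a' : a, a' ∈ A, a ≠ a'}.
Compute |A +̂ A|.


Restricted sumset: A +̂ A = {a + a' : a ∈ A, a' ∈ A, a ≠ a'}.
Equivalently, take A + A and drop any sum 2a that is achievable ONLY as a + a for a ∈ A (i.e. sums representable only with equal summands).
Enumerate pairs (a, a') with a < a' (symmetric, so each unordered pair gives one sum; this covers all a ≠ a'):
  -5 + -3 = -8
  -5 + -2 = -7
  -5 + -1 = -6
  -5 + 0 = -5
  -3 + -2 = -5
  -3 + -1 = -4
  -3 + 0 = -3
  -2 + -1 = -3
  -2 + 0 = -2
  -1 + 0 = -1
Collected distinct sums: {-8, -7, -6, -5, -4, -3, -2, -1}
|A +̂ A| = 8
(Reference bound: |A +̂ A| ≥ 2|A| - 3 for |A| ≥ 2, with |A| = 5 giving ≥ 7.)

|A +̂ A| = 8


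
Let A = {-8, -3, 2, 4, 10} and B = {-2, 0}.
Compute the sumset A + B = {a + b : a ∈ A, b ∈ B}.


A + B = {a + b : a ∈ A, b ∈ B}.
Enumerate all |A|·|B| = 5·2 = 10 pairs (a, b) and collect distinct sums.
a = -8: -8+-2=-10, -8+0=-8
a = -3: -3+-2=-5, -3+0=-3
a = 2: 2+-2=0, 2+0=2
a = 4: 4+-2=2, 4+0=4
a = 10: 10+-2=8, 10+0=10
Collecting distinct sums: A + B = {-10, -8, -5, -3, 0, 2, 4, 8, 10}
|A + B| = 9

A + B = {-10, -8, -5, -3, 0, 2, 4, 8, 10}


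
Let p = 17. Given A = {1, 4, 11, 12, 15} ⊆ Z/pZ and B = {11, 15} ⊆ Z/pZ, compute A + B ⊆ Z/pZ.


Work in Z/17Z: reduce every sum a + b modulo 17.
Enumerate all 10 pairs:
a = 1: 1+11=12, 1+15=16
a = 4: 4+11=15, 4+15=2
a = 11: 11+11=5, 11+15=9
a = 12: 12+11=6, 12+15=10
a = 15: 15+11=9, 15+15=13
Distinct residues collected: {2, 5, 6, 9, 10, 12, 13, 15, 16}
|A + B| = 9 (out of 17 total residues).

A + B = {2, 5, 6, 9, 10, 12, 13, 15, 16}


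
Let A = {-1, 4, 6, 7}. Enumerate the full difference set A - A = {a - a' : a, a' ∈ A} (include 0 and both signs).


A - A = {a - a' : a, a' ∈ A}.
Compute a - a' for each ordered pair (a, a'):
a = -1: -1--1=0, -1-4=-5, -1-6=-7, -1-7=-8
a = 4: 4--1=5, 4-4=0, 4-6=-2, 4-7=-3
a = 6: 6--1=7, 6-4=2, 6-6=0, 6-7=-1
a = 7: 7--1=8, 7-4=3, 7-6=1, 7-7=0
Collecting distinct values (and noting 0 appears from a-a):
A - A = {-8, -7, -5, -3, -2, -1, 0, 1, 2, 3, 5, 7, 8}
|A - A| = 13

A - A = {-8, -7, -5, -3, -2, -1, 0, 1, 2, 3, 5, 7, 8}


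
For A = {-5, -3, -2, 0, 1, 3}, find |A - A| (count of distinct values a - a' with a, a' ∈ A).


A - A = {a - a' : a, a' ∈ A}; |A| = 6.
Bounds: 2|A|-1 ≤ |A - A| ≤ |A|² - |A| + 1, i.e. 11 ≤ |A - A| ≤ 31.
Note: 0 ∈ A - A always (from a - a). The set is symmetric: if d ∈ A - A then -d ∈ A - A.
Enumerate nonzero differences d = a - a' with a > a' (then include -d):
Positive differences: {1, 2, 3, 4, 5, 6, 8}
Full difference set: {0} ∪ (positive diffs) ∪ (negative diffs).
|A - A| = 1 + 2·7 = 15 (matches direct enumeration: 15).

|A - A| = 15


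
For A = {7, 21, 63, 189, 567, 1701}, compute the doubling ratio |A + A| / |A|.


|A| = 6.
Compute A + A by enumerating all 36 pairs.
A + A = {14, 28, 42, 70, 84, 126, 196, 210, 252, 378, 574, 588, 630, 756, 1134, 1708, 1722, 1764, 1890, 2268, 3402}, so |A + A| = 21.
K = |A + A| / |A| = 21/6 = 7/2 ≈ 3.5000.
Reference: AP of size 6 gives K = 11/6 ≈ 1.8333; a fully generic set of size 6 gives K ≈ 3.5000.

|A| = 6, |A + A| = 21, K = 21/6 = 7/2.


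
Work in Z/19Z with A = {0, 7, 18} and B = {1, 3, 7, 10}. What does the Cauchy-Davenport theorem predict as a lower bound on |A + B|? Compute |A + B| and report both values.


Cauchy-Davenport: |A + B| ≥ min(p, |A| + |B| - 1) for A, B nonempty in Z/pZ.
|A| = 3, |B| = 4, p = 19.
CD lower bound = min(19, 3 + 4 - 1) = min(19, 6) = 6.
Compute A + B mod 19 directly:
a = 0: 0+1=1, 0+3=3, 0+7=7, 0+10=10
a = 7: 7+1=8, 7+3=10, 7+7=14, 7+10=17
a = 18: 18+1=0, 18+3=2, 18+7=6, 18+10=9
A + B = {0, 1, 2, 3, 6, 7, 8, 9, 10, 14, 17}, so |A + B| = 11.
Verify: 11 ≥ 6? Yes ✓.

CD lower bound = 6, actual |A + B| = 11.


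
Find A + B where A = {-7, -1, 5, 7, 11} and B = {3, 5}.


A + B = {a + b : a ∈ A, b ∈ B}.
Enumerate all |A|·|B| = 5·2 = 10 pairs (a, b) and collect distinct sums.
a = -7: -7+3=-4, -7+5=-2
a = -1: -1+3=2, -1+5=4
a = 5: 5+3=8, 5+5=10
a = 7: 7+3=10, 7+5=12
a = 11: 11+3=14, 11+5=16
Collecting distinct sums: A + B = {-4, -2, 2, 4, 8, 10, 12, 14, 16}
|A + B| = 9

A + B = {-4, -2, 2, 4, 8, 10, 12, 14, 16}


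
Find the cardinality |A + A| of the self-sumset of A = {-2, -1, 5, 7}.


A + A = {a + a' : a, a' ∈ A}; |A| = 4.
General bounds: 2|A| - 1 ≤ |A + A| ≤ |A|(|A|+1)/2, i.e. 7 ≤ |A + A| ≤ 10.
Lower bound 2|A|-1 is attained iff A is an arithmetic progression.
Enumerate sums a + a' for a ≤ a' (symmetric, so this suffices):
a = -2: -2+-2=-4, -2+-1=-3, -2+5=3, -2+7=5
a = -1: -1+-1=-2, -1+5=4, -1+7=6
a = 5: 5+5=10, 5+7=12
a = 7: 7+7=14
Distinct sums: {-4, -3, -2, 3, 4, 5, 6, 10, 12, 14}
|A + A| = 10

|A + A| = 10


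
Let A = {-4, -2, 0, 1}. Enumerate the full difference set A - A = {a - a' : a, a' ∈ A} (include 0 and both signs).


A - A = {a - a' : a, a' ∈ A}.
Compute a - a' for each ordered pair (a, a'):
a = -4: -4--4=0, -4--2=-2, -4-0=-4, -4-1=-5
a = -2: -2--4=2, -2--2=0, -2-0=-2, -2-1=-3
a = 0: 0--4=4, 0--2=2, 0-0=0, 0-1=-1
a = 1: 1--4=5, 1--2=3, 1-0=1, 1-1=0
Collecting distinct values (and noting 0 appears from a-a):
A - A = {-5, -4, -3, -2, -1, 0, 1, 2, 3, 4, 5}
|A - A| = 11

A - A = {-5, -4, -3, -2, -1, 0, 1, 2, 3, 4, 5}


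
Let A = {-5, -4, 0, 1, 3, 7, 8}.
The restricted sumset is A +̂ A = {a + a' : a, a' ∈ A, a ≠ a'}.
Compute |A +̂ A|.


Restricted sumset: A +̂ A = {a + a' : a ∈ A, a' ∈ A, a ≠ a'}.
Equivalently, take A + A and drop any sum 2a that is achievable ONLY as a + a for a ∈ A (i.e. sums representable only with equal summands).
Enumerate pairs (a, a') with a < a' (symmetric, so each unordered pair gives one sum; this covers all a ≠ a'):
  -5 + -4 = -9
  -5 + 0 = -5
  -5 + 1 = -4
  -5 + 3 = -2
  -5 + 7 = 2
  -5 + 8 = 3
  -4 + 0 = -4
  -4 + 1 = -3
  -4 + 3 = -1
  -4 + 7 = 3
  -4 + 8 = 4
  0 + 1 = 1
  0 + 3 = 3
  0 + 7 = 7
  0 + 8 = 8
  1 + 3 = 4
  1 + 7 = 8
  1 + 8 = 9
  3 + 7 = 10
  3 + 8 = 11
  7 + 8 = 15
Collected distinct sums: {-9, -5, -4, -3, -2, -1, 1, 2, 3, 4, 7, 8, 9, 10, 11, 15}
|A +̂ A| = 16
(Reference bound: |A +̂ A| ≥ 2|A| - 3 for |A| ≥ 2, with |A| = 7 giving ≥ 11.)

|A +̂ A| = 16


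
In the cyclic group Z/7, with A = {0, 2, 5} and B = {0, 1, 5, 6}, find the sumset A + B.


Work in Z/7Z: reduce every sum a + b modulo 7.
Enumerate all 12 pairs:
a = 0: 0+0=0, 0+1=1, 0+5=5, 0+6=6
a = 2: 2+0=2, 2+1=3, 2+5=0, 2+6=1
a = 5: 5+0=5, 5+1=6, 5+5=3, 5+6=4
Distinct residues collected: {0, 1, 2, 3, 4, 5, 6}
|A + B| = 7 (out of 7 total residues).

A + B = {0, 1, 2, 3, 4, 5, 6}


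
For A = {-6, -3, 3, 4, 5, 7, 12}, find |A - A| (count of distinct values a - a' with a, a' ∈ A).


A - A = {a - a' : a, a' ∈ A}; |A| = 7.
Bounds: 2|A|-1 ≤ |A - A| ≤ |A|² - |A| + 1, i.e. 13 ≤ |A - A| ≤ 43.
Note: 0 ∈ A - A always (from a - a). The set is symmetric: if d ∈ A - A then -d ∈ A - A.
Enumerate nonzero differences d = a - a' with a > a' (then include -d):
Positive differences: {1, 2, 3, 4, 5, 6, 7, 8, 9, 10, 11, 13, 15, 18}
Full difference set: {0} ∪ (positive diffs) ∪ (negative diffs).
|A - A| = 1 + 2·14 = 29 (matches direct enumeration: 29).

|A - A| = 29


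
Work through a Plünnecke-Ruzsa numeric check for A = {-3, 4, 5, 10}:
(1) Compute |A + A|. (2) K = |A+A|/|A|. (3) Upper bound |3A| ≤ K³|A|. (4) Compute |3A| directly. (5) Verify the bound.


|A| = 4.
Step 1: Compute A + A by enumerating all 16 pairs.
A + A = {-6, 1, 2, 7, 8, 9, 10, 14, 15, 20}, so |A + A| = 10.
Step 2: Doubling constant K = |A + A|/|A| = 10/4 = 10/4 ≈ 2.5000.
Step 3: Plünnecke-Ruzsa gives |3A| ≤ K³·|A| = (2.5000)³ · 4 ≈ 62.5000.
Step 4: Compute 3A = A + A + A directly by enumerating all triples (a,b,c) ∈ A³; |3A| = 19.
Step 5: Check 19 ≤ 62.5000? Yes ✓.

K = 10/4, Plünnecke-Ruzsa bound K³|A| ≈ 62.5000, |3A| = 19, inequality holds.


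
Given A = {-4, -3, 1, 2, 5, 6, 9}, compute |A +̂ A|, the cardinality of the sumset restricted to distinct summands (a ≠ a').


Restricted sumset: A +̂ A = {a + a' : a ∈ A, a' ∈ A, a ≠ a'}.
Equivalently, take A + A and drop any sum 2a that is achievable ONLY as a + a for a ∈ A (i.e. sums representable only with equal summands).
Enumerate pairs (a, a') with a < a' (symmetric, so each unordered pair gives one sum; this covers all a ≠ a'):
  -4 + -3 = -7
  -4 + 1 = -3
  -4 + 2 = -2
  -4 + 5 = 1
  -4 + 6 = 2
  -4 + 9 = 5
  -3 + 1 = -2
  -3 + 2 = -1
  -3 + 5 = 2
  -3 + 6 = 3
  -3 + 9 = 6
  1 + 2 = 3
  1 + 5 = 6
  1 + 6 = 7
  1 + 9 = 10
  2 + 5 = 7
  2 + 6 = 8
  2 + 9 = 11
  5 + 6 = 11
  5 + 9 = 14
  6 + 9 = 15
Collected distinct sums: {-7, -3, -2, -1, 1, 2, 3, 5, 6, 7, 8, 10, 11, 14, 15}
|A +̂ A| = 15
(Reference bound: |A +̂ A| ≥ 2|A| - 3 for |A| ≥ 2, with |A| = 7 giving ≥ 11.)

|A +̂ A| = 15


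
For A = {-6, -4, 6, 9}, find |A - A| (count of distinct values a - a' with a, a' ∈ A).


A - A = {a - a' : a, a' ∈ A}; |A| = 4.
Bounds: 2|A|-1 ≤ |A - A| ≤ |A|² - |A| + 1, i.e. 7 ≤ |A - A| ≤ 13.
Note: 0 ∈ A - A always (from a - a). The set is symmetric: if d ∈ A - A then -d ∈ A - A.
Enumerate nonzero differences d = a - a' with a > a' (then include -d):
Positive differences: {2, 3, 10, 12, 13, 15}
Full difference set: {0} ∪ (positive diffs) ∪ (negative diffs).
|A - A| = 1 + 2·6 = 13 (matches direct enumeration: 13).

|A - A| = 13


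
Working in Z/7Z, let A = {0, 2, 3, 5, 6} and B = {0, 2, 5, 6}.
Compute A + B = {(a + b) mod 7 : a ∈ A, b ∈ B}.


Work in Z/7Z: reduce every sum a + b modulo 7.
Enumerate all 20 pairs:
a = 0: 0+0=0, 0+2=2, 0+5=5, 0+6=6
a = 2: 2+0=2, 2+2=4, 2+5=0, 2+6=1
a = 3: 3+0=3, 3+2=5, 3+5=1, 3+6=2
a = 5: 5+0=5, 5+2=0, 5+5=3, 5+6=4
a = 6: 6+0=6, 6+2=1, 6+5=4, 6+6=5
Distinct residues collected: {0, 1, 2, 3, 4, 5, 6}
|A + B| = 7 (out of 7 total residues).

A + B = {0, 1, 2, 3, 4, 5, 6}


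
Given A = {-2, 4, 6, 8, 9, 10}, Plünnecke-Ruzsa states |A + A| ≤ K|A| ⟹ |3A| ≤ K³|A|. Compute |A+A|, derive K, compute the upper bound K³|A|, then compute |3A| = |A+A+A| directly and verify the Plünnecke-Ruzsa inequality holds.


|A| = 6.
Step 1: Compute A + A by enumerating all 36 pairs.
A + A = {-4, 2, 4, 6, 7, 8, 10, 12, 13, 14, 15, 16, 17, 18, 19, 20}, so |A + A| = 16.
Step 2: Doubling constant K = |A + A|/|A| = 16/6 = 16/6 ≈ 2.6667.
Step 3: Plünnecke-Ruzsa gives |3A| ≤ K³·|A| = (2.6667)³ · 6 ≈ 113.7778.
Step 4: Compute 3A = A + A + A directly by enumerating all triples (a,b,c) ∈ A³; |3A| = 28.
Step 5: Check 28 ≤ 113.7778? Yes ✓.

K = 16/6, Plünnecke-Ruzsa bound K³|A| ≈ 113.7778, |3A| = 28, inequality holds.


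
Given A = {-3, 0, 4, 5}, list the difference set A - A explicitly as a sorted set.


A - A = {a - a' : a, a' ∈ A}.
Compute a - a' for each ordered pair (a, a'):
a = -3: -3--3=0, -3-0=-3, -3-4=-7, -3-5=-8
a = 0: 0--3=3, 0-0=0, 0-4=-4, 0-5=-5
a = 4: 4--3=7, 4-0=4, 4-4=0, 4-5=-1
a = 5: 5--3=8, 5-0=5, 5-4=1, 5-5=0
Collecting distinct values (and noting 0 appears from a-a):
A - A = {-8, -7, -5, -4, -3, -1, 0, 1, 3, 4, 5, 7, 8}
|A - A| = 13

A - A = {-8, -7, -5, -4, -3, -1, 0, 1, 3, 4, 5, 7, 8}


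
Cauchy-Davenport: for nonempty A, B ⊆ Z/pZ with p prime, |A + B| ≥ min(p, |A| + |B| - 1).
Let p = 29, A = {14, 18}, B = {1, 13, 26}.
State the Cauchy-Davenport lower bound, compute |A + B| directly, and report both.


Cauchy-Davenport: |A + B| ≥ min(p, |A| + |B| - 1) for A, B nonempty in Z/pZ.
|A| = 2, |B| = 3, p = 29.
CD lower bound = min(29, 2 + 3 - 1) = min(29, 4) = 4.
Compute A + B mod 29 directly:
a = 14: 14+1=15, 14+13=27, 14+26=11
a = 18: 18+1=19, 18+13=2, 18+26=15
A + B = {2, 11, 15, 19, 27}, so |A + B| = 5.
Verify: 5 ≥ 4? Yes ✓.

CD lower bound = 4, actual |A + B| = 5.


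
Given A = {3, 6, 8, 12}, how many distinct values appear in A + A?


A + A = {a + a' : a, a' ∈ A}; |A| = 4.
General bounds: 2|A| - 1 ≤ |A + A| ≤ |A|(|A|+1)/2, i.e. 7 ≤ |A + A| ≤ 10.
Lower bound 2|A|-1 is attained iff A is an arithmetic progression.
Enumerate sums a + a' for a ≤ a' (symmetric, so this suffices):
a = 3: 3+3=6, 3+6=9, 3+8=11, 3+12=15
a = 6: 6+6=12, 6+8=14, 6+12=18
a = 8: 8+8=16, 8+12=20
a = 12: 12+12=24
Distinct sums: {6, 9, 11, 12, 14, 15, 16, 18, 20, 24}
|A + A| = 10

|A + A| = 10


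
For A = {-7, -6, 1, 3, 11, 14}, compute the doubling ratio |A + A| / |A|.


|A| = 6.
Compute A + A by enumerating all 36 pairs.
A + A = {-14, -13, -12, -6, -5, -4, -3, 2, 4, 5, 6, 7, 8, 12, 14, 15, 17, 22, 25, 28}, so |A + A| = 20.
K = |A + A| / |A| = 20/6 = 10/3 ≈ 3.3333.
Reference: AP of size 6 gives K = 11/6 ≈ 1.8333; a fully generic set of size 6 gives K ≈ 3.5000.

|A| = 6, |A + A| = 20, K = 20/6 = 10/3.


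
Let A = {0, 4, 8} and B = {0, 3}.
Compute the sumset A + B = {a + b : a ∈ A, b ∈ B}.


A + B = {a + b : a ∈ A, b ∈ B}.
Enumerate all |A|·|B| = 3·2 = 6 pairs (a, b) and collect distinct sums.
a = 0: 0+0=0, 0+3=3
a = 4: 4+0=4, 4+3=7
a = 8: 8+0=8, 8+3=11
Collecting distinct sums: A + B = {0, 3, 4, 7, 8, 11}
|A + B| = 6

A + B = {0, 3, 4, 7, 8, 11}


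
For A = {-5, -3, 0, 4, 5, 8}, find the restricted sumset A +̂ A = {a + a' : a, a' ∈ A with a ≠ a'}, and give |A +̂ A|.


Restricted sumset: A +̂ A = {a + a' : a ∈ A, a' ∈ A, a ≠ a'}.
Equivalently, take A + A and drop any sum 2a that is achievable ONLY as a + a for a ∈ A (i.e. sums representable only with equal summands).
Enumerate pairs (a, a') with a < a' (symmetric, so each unordered pair gives one sum; this covers all a ≠ a'):
  -5 + -3 = -8
  -5 + 0 = -5
  -5 + 4 = -1
  -5 + 5 = 0
  -5 + 8 = 3
  -3 + 0 = -3
  -3 + 4 = 1
  -3 + 5 = 2
  -3 + 8 = 5
  0 + 4 = 4
  0 + 5 = 5
  0 + 8 = 8
  4 + 5 = 9
  4 + 8 = 12
  5 + 8 = 13
Collected distinct sums: {-8, -5, -3, -1, 0, 1, 2, 3, 4, 5, 8, 9, 12, 13}
|A +̂ A| = 14
(Reference bound: |A +̂ A| ≥ 2|A| - 3 for |A| ≥ 2, with |A| = 6 giving ≥ 9.)

|A +̂ A| = 14


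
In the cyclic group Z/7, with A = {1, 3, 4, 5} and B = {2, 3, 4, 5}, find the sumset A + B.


Work in Z/7Z: reduce every sum a + b modulo 7.
Enumerate all 16 pairs:
a = 1: 1+2=3, 1+3=4, 1+4=5, 1+5=6
a = 3: 3+2=5, 3+3=6, 3+4=0, 3+5=1
a = 4: 4+2=6, 4+3=0, 4+4=1, 4+5=2
a = 5: 5+2=0, 5+3=1, 5+4=2, 5+5=3
Distinct residues collected: {0, 1, 2, 3, 4, 5, 6}
|A + B| = 7 (out of 7 total residues).

A + B = {0, 1, 2, 3, 4, 5, 6}


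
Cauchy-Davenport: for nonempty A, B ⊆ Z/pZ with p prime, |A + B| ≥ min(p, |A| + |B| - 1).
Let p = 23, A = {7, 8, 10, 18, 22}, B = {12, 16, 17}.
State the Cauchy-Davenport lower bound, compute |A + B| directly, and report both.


Cauchy-Davenport: |A + B| ≥ min(p, |A| + |B| - 1) for A, B nonempty in Z/pZ.
|A| = 5, |B| = 3, p = 23.
CD lower bound = min(23, 5 + 3 - 1) = min(23, 7) = 7.
Compute A + B mod 23 directly:
a = 7: 7+12=19, 7+16=0, 7+17=1
a = 8: 8+12=20, 8+16=1, 8+17=2
a = 10: 10+12=22, 10+16=3, 10+17=4
a = 18: 18+12=7, 18+16=11, 18+17=12
a = 22: 22+12=11, 22+16=15, 22+17=16
A + B = {0, 1, 2, 3, 4, 7, 11, 12, 15, 16, 19, 20, 22}, so |A + B| = 13.
Verify: 13 ≥ 7? Yes ✓.

CD lower bound = 7, actual |A + B| = 13.


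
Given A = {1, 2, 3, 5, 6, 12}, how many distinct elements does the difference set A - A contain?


A - A = {a - a' : a, a' ∈ A}; |A| = 6.
Bounds: 2|A|-1 ≤ |A - A| ≤ |A|² - |A| + 1, i.e. 11 ≤ |A - A| ≤ 31.
Note: 0 ∈ A - A always (from a - a). The set is symmetric: if d ∈ A - A then -d ∈ A - A.
Enumerate nonzero differences d = a - a' with a > a' (then include -d):
Positive differences: {1, 2, 3, 4, 5, 6, 7, 9, 10, 11}
Full difference set: {0} ∪ (positive diffs) ∪ (negative diffs).
|A - A| = 1 + 2·10 = 21 (matches direct enumeration: 21).

|A - A| = 21


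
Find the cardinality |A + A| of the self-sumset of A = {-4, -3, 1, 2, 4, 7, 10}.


A + A = {a + a' : a, a' ∈ A}; |A| = 7.
General bounds: 2|A| - 1 ≤ |A + A| ≤ |A|(|A|+1)/2, i.e. 13 ≤ |A + A| ≤ 28.
Lower bound 2|A|-1 is attained iff A is an arithmetic progression.
Enumerate sums a + a' for a ≤ a' (symmetric, so this suffices):
a = -4: -4+-4=-8, -4+-3=-7, -4+1=-3, -4+2=-2, -4+4=0, -4+7=3, -4+10=6
a = -3: -3+-3=-6, -3+1=-2, -3+2=-1, -3+4=1, -3+7=4, -3+10=7
a = 1: 1+1=2, 1+2=3, 1+4=5, 1+7=8, 1+10=11
a = 2: 2+2=4, 2+4=6, 2+7=9, 2+10=12
a = 4: 4+4=8, 4+7=11, 4+10=14
a = 7: 7+7=14, 7+10=17
a = 10: 10+10=20
Distinct sums: {-8, -7, -6, -3, -2, -1, 0, 1, 2, 3, 4, 5, 6, 7, 8, 9, 11, 12, 14, 17, 20}
|A + A| = 21

|A + A| = 21


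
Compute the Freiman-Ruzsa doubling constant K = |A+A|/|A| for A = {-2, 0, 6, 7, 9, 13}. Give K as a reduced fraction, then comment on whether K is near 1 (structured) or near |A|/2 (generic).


|A| = 6.
Compute A + A by enumerating all 36 pairs.
A + A = {-4, -2, 0, 4, 5, 6, 7, 9, 11, 12, 13, 14, 15, 16, 18, 19, 20, 22, 26}, so |A + A| = 19.
K = |A + A| / |A| = 19/6 (already in lowest terms) ≈ 3.1667.
Reference: AP of size 6 gives K = 11/6 ≈ 1.8333; a fully generic set of size 6 gives K ≈ 3.5000.

|A| = 6, |A + A| = 19, K = 19/6.


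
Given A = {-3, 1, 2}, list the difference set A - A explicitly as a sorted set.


A - A = {a - a' : a, a' ∈ A}.
Compute a - a' for each ordered pair (a, a'):
a = -3: -3--3=0, -3-1=-4, -3-2=-5
a = 1: 1--3=4, 1-1=0, 1-2=-1
a = 2: 2--3=5, 2-1=1, 2-2=0
Collecting distinct values (and noting 0 appears from a-a):
A - A = {-5, -4, -1, 0, 1, 4, 5}
|A - A| = 7

A - A = {-5, -4, -1, 0, 1, 4, 5}


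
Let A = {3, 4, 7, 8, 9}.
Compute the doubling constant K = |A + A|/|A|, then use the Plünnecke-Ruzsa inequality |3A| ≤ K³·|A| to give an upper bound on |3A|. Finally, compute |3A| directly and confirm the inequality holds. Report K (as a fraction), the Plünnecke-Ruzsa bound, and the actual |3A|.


|A| = 5.
Step 1: Compute A + A by enumerating all 25 pairs.
A + A = {6, 7, 8, 10, 11, 12, 13, 14, 15, 16, 17, 18}, so |A + A| = 12.
Step 2: Doubling constant K = |A + A|/|A| = 12/5 = 12/5 ≈ 2.4000.
Step 3: Plünnecke-Ruzsa gives |3A| ≤ K³·|A| = (2.4000)³ · 5 ≈ 69.1200.
Step 4: Compute 3A = A + A + A directly by enumerating all triples (a,b,c) ∈ A³; |3A| = 19.
Step 5: Check 19 ≤ 69.1200? Yes ✓.

K = 12/5, Plünnecke-Ruzsa bound K³|A| ≈ 69.1200, |3A| = 19, inequality holds.


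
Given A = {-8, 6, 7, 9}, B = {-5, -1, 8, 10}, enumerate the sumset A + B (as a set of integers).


A + B = {a + b : a ∈ A, b ∈ B}.
Enumerate all |A|·|B| = 4·4 = 16 pairs (a, b) and collect distinct sums.
a = -8: -8+-5=-13, -8+-1=-9, -8+8=0, -8+10=2
a = 6: 6+-5=1, 6+-1=5, 6+8=14, 6+10=16
a = 7: 7+-5=2, 7+-1=6, 7+8=15, 7+10=17
a = 9: 9+-5=4, 9+-1=8, 9+8=17, 9+10=19
Collecting distinct sums: A + B = {-13, -9, 0, 1, 2, 4, 5, 6, 8, 14, 15, 16, 17, 19}
|A + B| = 14

A + B = {-13, -9, 0, 1, 2, 4, 5, 6, 8, 14, 15, 16, 17, 19}


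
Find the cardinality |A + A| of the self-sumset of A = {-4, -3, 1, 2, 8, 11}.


A + A = {a + a' : a, a' ∈ A}; |A| = 6.
General bounds: 2|A| - 1 ≤ |A + A| ≤ |A|(|A|+1)/2, i.e. 11 ≤ |A + A| ≤ 21.
Lower bound 2|A|-1 is attained iff A is an arithmetic progression.
Enumerate sums a + a' for a ≤ a' (symmetric, so this suffices):
a = -4: -4+-4=-8, -4+-3=-7, -4+1=-3, -4+2=-2, -4+8=4, -4+11=7
a = -3: -3+-3=-6, -3+1=-2, -3+2=-1, -3+8=5, -3+11=8
a = 1: 1+1=2, 1+2=3, 1+8=9, 1+11=12
a = 2: 2+2=4, 2+8=10, 2+11=13
a = 8: 8+8=16, 8+11=19
a = 11: 11+11=22
Distinct sums: {-8, -7, -6, -3, -2, -1, 2, 3, 4, 5, 7, 8, 9, 10, 12, 13, 16, 19, 22}
|A + A| = 19

|A + A| = 19


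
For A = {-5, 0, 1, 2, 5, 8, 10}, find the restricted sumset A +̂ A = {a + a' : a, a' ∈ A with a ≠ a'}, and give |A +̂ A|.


Restricted sumset: A +̂ A = {a + a' : a ∈ A, a' ∈ A, a ≠ a'}.
Equivalently, take A + A and drop any sum 2a that is achievable ONLY as a + a for a ∈ A (i.e. sums representable only with equal summands).
Enumerate pairs (a, a') with a < a' (symmetric, so each unordered pair gives one sum; this covers all a ≠ a'):
  -5 + 0 = -5
  -5 + 1 = -4
  -5 + 2 = -3
  -5 + 5 = 0
  -5 + 8 = 3
  -5 + 10 = 5
  0 + 1 = 1
  0 + 2 = 2
  0 + 5 = 5
  0 + 8 = 8
  0 + 10 = 10
  1 + 2 = 3
  1 + 5 = 6
  1 + 8 = 9
  1 + 10 = 11
  2 + 5 = 7
  2 + 8 = 10
  2 + 10 = 12
  5 + 8 = 13
  5 + 10 = 15
  8 + 10 = 18
Collected distinct sums: {-5, -4, -3, 0, 1, 2, 3, 5, 6, 7, 8, 9, 10, 11, 12, 13, 15, 18}
|A +̂ A| = 18
(Reference bound: |A +̂ A| ≥ 2|A| - 3 for |A| ≥ 2, with |A| = 7 giving ≥ 11.)

|A +̂ A| = 18


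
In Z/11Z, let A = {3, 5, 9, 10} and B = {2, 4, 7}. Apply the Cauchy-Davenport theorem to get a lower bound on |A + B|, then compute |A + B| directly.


Cauchy-Davenport: |A + B| ≥ min(p, |A| + |B| - 1) for A, B nonempty in Z/pZ.
|A| = 4, |B| = 3, p = 11.
CD lower bound = min(11, 4 + 3 - 1) = min(11, 6) = 6.
Compute A + B mod 11 directly:
a = 3: 3+2=5, 3+4=7, 3+7=10
a = 5: 5+2=7, 5+4=9, 5+7=1
a = 9: 9+2=0, 9+4=2, 9+7=5
a = 10: 10+2=1, 10+4=3, 10+7=6
A + B = {0, 1, 2, 3, 5, 6, 7, 9, 10}, so |A + B| = 9.
Verify: 9 ≥ 6? Yes ✓.

CD lower bound = 6, actual |A + B| = 9.


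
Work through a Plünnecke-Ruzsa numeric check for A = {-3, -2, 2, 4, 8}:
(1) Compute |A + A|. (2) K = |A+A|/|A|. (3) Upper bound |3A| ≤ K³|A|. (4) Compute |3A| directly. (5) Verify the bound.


|A| = 5.
Step 1: Compute A + A by enumerating all 25 pairs.
A + A = {-6, -5, -4, -1, 0, 1, 2, 4, 5, 6, 8, 10, 12, 16}, so |A + A| = 14.
Step 2: Doubling constant K = |A + A|/|A| = 14/5 = 14/5 ≈ 2.8000.
Step 3: Plünnecke-Ruzsa gives |3A| ≤ K³·|A| = (2.8000)³ · 5 ≈ 109.7600.
Step 4: Compute 3A = A + A + A directly by enumerating all triples (a,b,c) ∈ A³; |3A| = 26.
Step 5: Check 26 ≤ 109.7600? Yes ✓.

K = 14/5, Plünnecke-Ruzsa bound K³|A| ≈ 109.7600, |3A| = 26, inequality holds.


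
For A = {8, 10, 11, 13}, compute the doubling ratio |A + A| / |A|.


|A| = 4.
Compute A + A by enumerating all 16 pairs.
A + A = {16, 18, 19, 20, 21, 22, 23, 24, 26}, so |A + A| = 9.
K = |A + A| / |A| = 9/4 (already in lowest terms) ≈ 2.2500.
Reference: AP of size 4 gives K = 7/4 ≈ 1.7500; a fully generic set of size 4 gives K ≈ 2.5000.

|A| = 4, |A + A| = 9, K = 9/4.


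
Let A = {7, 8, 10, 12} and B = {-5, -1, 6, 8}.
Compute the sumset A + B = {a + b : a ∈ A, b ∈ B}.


A + B = {a + b : a ∈ A, b ∈ B}.
Enumerate all |A|·|B| = 4·4 = 16 pairs (a, b) and collect distinct sums.
a = 7: 7+-5=2, 7+-1=6, 7+6=13, 7+8=15
a = 8: 8+-5=3, 8+-1=7, 8+6=14, 8+8=16
a = 10: 10+-5=5, 10+-1=9, 10+6=16, 10+8=18
a = 12: 12+-5=7, 12+-1=11, 12+6=18, 12+8=20
Collecting distinct sums: A + B = {2, 3, 5, 6, 7, 9, 11, 13, 14, 15, 16, 18, 20}
|A + B| = 13

A + B = {2, 3, 5, 6, 7, 9, 11, 13, 14, 15, 16, 18, 20}


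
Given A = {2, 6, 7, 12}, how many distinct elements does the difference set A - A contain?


A - A = {a - a' : a, a' ∈ A}; |A| = 4.
Bounds: 2|A|-1 ≤ |A - A| ≤ |A|² - |A| + 1, i.e. 7 ≤ |A - A| ≤ 13.
Note: 0 ∈ A - A always (from a - a). The set is symmetric: if d ∈ A - A then -d ∈ A - A.
Enumerate nonzero differences d = a - a' with a > a' (then include -d):
Positive differences: {1, 4, 5, 6, 10}
Full difference set: {0} ∪ (positive diffs) ∪ (negative diffs).
|A - A| = 1 + 2·5 = 11 (matches direct enumeration: 11).

|A - A| = 11


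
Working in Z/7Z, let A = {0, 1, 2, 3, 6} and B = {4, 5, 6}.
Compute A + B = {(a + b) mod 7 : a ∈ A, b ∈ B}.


Work in Z/7Z: reduce every sum a + b modulo 7.
Enumerate all 15 pairs:
a = 0: 0+4=4, 0+5=5, 0+6=6
a = 1: 1+4=5, 1+5=6, 1+6=0
a = 2: 2+4=6, 2+5=0, 2+6=1
a = 3: 3+4=0, 3+5=1, 3+6=2
a = 6: 6+4=3, 6+5=4, 6+6=5
Distinct residues collected: {0, 1, 2, 3, 4, 5, 6}
|A + B| = 7 (out of 7 total residues).

A + B = {0, 1, 2, 3, 4, 5, 6}


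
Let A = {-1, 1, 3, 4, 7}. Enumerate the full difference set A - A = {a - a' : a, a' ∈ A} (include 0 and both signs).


A - A = {a - a' : a, a' ∈ A}.
Compute a - a' for each ordered pair (a, a'):
a = -1: -1--1=0, -1-1=-2, -1-3=-4, -1-4=-5, -1-7=-8
a = 1: 1--1=2, 1-1=0, 1-3=-2, 1-4=-3, 1-7=-6
a = 3: 3--1=4, 3-1=2, 3-3=0, 3-4=-1, 3-7=-4
a = 4: 4--1=5, 4-1=3, 4-3=1, 4-4=0, 4-7=-3
a = 7: 7--1=8, 7-1=6, 7-3=4, 7-4=3, 7-7=0
Collecting distinct values (and noting 0 appears from a-a):
A - A = {-8, -6, -5, -4, -3, -2, -1, 0, 1, 2, 3, 4, 5, 6, 8}
|A - A| = 15

A - A = {-8, -6, -5, -4, -3, -2, -1, 0, 1, 2, 3, 4, 5, 6, 8}


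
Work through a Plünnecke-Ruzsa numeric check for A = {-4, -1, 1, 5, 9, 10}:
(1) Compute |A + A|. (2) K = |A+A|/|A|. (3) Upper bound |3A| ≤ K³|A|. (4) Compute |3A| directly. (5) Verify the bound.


|A| = 6.
Step 1: Compute A + A by enumerating all 36 pairs.
A + A = {-8, -5, -3, -2, 0, 1, 2, 4, 5, 6, 8, 9, 10, 11, 14, 15, 18, 19, 20}, so |A + A| = 19.
Step 2: Doubling constant K = |A + A|/|A| = 19/6 = 19/6 ≈ 3.1667.
Step 3: Plünnecke-Ruzsa gives |3A| ≤ K³·|A| = (3.1667)³ · 6 ≈ 190.5278.
Step 4: Compute 3A = A + A + A directly by enumerating all triples (a,b,c) ∈ A³; |3A| = 37.
Step 5: Check 37 ≤ 190.5278? Yes ✓.

K = 19/6, Plünnecke-Ruzsa bound K³|A| ≈ 190.5278, |3A| = 37, inequality holds.


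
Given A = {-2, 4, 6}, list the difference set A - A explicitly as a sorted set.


A - A = {a - a' : a, a' ∈ A}.
Compute a - a' for each ordered pair (a, a'):
a = -2: -2--2=0, -2-4=-6, -2-6=-8
a = 4: 4--2=6, 4-4=0, 4-6=-2
a = 6: 6--2=8, 6-4=2, 6-6=0
Collecting distinct values (and noting 0 appears from a-a):
A - A = {-8, -6, -2, 0, 2, 6, 8}
|A - A| = 7

A - A = {-8, -6, -2, 0, 2, 6, 8}


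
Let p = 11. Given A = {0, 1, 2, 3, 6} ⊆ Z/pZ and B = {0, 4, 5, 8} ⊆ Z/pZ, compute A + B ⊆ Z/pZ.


Work in Z/11Z: reduce every sum a + b modulo 11.
Enumerate all 20 pairs:
a = 0: 0+0=0, 0+4=4, 0+5=5, 0+8=8
a = 1: 1+0=1, 1+4=5, 1+5=6, 1+8=9
a = 2: 2+0=2, 2+4=6, 2+5=7, 2+8=10
a = 3: 3+0=3, 3+4=7, 3+5=8, 3+8=0
a = 6: 6+0=6, 6+4=10, 6+5=0, 6+8=3
Distinct residues collected: {0, 1, 2, 3, 4, 5, 6, 7, 8, 9, 10}
|A + B| = 11 (out of 11 total residues).

A + B = {0, 1, 2, 3, 4, 5, 6, 7, 8, 9, 10}


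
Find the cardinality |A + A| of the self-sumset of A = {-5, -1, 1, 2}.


A + A = {a + a' : a, a' ∈ A}; |A| = 4.
General bounds: 2|A| - 1 ≤ |A + A| ≤ |A|(|A|+1)/2, i.e. 7 ≤ |A + A| ≤ 10.
Lower bound 2|A|-1 is attained iff A is an arithmetic progression.
Enumerate sums a + a' for a ≤ a' (symmetric, so this suffices):
a = -5: -5+-5=-10, -5+-1=-6, -5+1=-4, -5+2=-3
a = -1: -1+-1=-2, -1+1=0, -1+2=1
a = 1: 1+1=2, 1+2=3
a = 2: 2+2=4
Distinct sums: {-10, -6, -4, -3, -2, 0, 1, 2, 3, 4}
|A + A| = 10

|A + A| = 10


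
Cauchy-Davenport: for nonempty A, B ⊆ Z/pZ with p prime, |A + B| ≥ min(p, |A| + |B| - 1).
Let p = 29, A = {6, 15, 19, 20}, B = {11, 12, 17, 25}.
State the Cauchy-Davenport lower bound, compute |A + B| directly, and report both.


Cauchy-Davenport: |A + B| ≥ min(p, |A| + |B| - 1) for A, B nonempty in Z/pZ.
|A| = 4, |B| = 4, p = 29.
CD lower bound = min(29, 4 + 4 - 1) = min(29, 7) = 7.
Compute A + B mod 29 directly:
a = 6: 6+11=17, 6+12=18, 6+17=23, 6+25=2
a = 15: 15+11=26, 15+12=27, 15+17=3, 15+25=11
a = 19: 19+11=1, 19+12=2, 19+17=7, 19+25=15
a = 20: 20+11=2, 20+12=3, 20+17=8, 20+25=16
A + B = {1, 2, 3, 7, 8, 11, 15, 16, 17, 18, 23, 26, 27}, so |A + B| = 13.
Verify: 13 ≥ 7? Yes ✓.

CD lower bound = 7, actual |A + B| = 13.


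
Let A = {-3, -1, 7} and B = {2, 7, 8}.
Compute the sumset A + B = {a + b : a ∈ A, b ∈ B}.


A + B = {a + b : a ∈ A, b ∈ B}.
Enumerate all |A|·|B| = 3·3 = 9 pairs (a, b) and collect distinct sums.
a = -3: -3+2=-1, -3+7=4, -3+8=5
a = -1: -1+2=1, -1+7=6, -1+8=7
a = 7: 7+2=9, 7+7=14, 7+8=15
Collecting distinct sums: A + B = {-1, 1, 4, 5, 6, 7, 9, 14, 15}
|A + B| = 9

A + B = {-1, 1, 4, 5, 6, 7, 9, 14, 15}


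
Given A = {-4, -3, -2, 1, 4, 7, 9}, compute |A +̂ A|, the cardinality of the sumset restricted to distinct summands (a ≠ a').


Restricted sumset: A +̂ A = {a + a' : a ∈ A, a' ∈ A, a ≠ a'}.
Equivalently, take A + A and drop any sum 2a that is achievable ONLY as a + a for a ∈ A (i.e. sums representable only with equal summands).
Enumerate pairs (a, a') with a < a' (symmetric, so each unordered pair gives one sum; this covers all a ≠ a'):
  -4 + -3 = -7
  -4 + -2 = -6
  -4 + 1 = -3
  -4 + 4 = 0
  -4 + 7 = 3
  -4 + 9 = 5
  -3 + -2 = -5
  -3 + 1 = -2
  -3 + 4 = 1
  -3 + 7 = 4
  -3 + 9 = 6
  -2 + 1 = -1
  -2 + 4 = 2
  -2 + 7 = 5
  -2 + 9 = 7
  1 + 4 = 5
  1 + 7 = 8
  1 + 9 = 10
  4 + 7 = 11
  4 + 9 = 13
  7 + 9 = 16
Collected distinct sums: {-7, -6, -5, -3, -2, -1, 0, 1, 2, 3, 4, 5, 6, 7, 8, 10, 11, 13, 16}
|A +̂ A| = 19
(Reference bound: |A +̂ A| ≥ 2|A| - 3 for |A| ≥ 2, with |A| = 7 giving ≥ 11.)

|A +̂ A| = 19


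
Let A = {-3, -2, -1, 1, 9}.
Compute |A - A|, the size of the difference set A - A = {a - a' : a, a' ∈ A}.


A - A = {a - a' : a, a' ∈ A}; |A| = 5.
Bounds: 2|A|-1 ≤ |A - A| ≤ |A|² - |A| + 1, i.e. 9 ≤ |A - A| ≤ 21.
Note: 0 ∈ A - A always (from a - a). The set is symmetric: if d ∈ A - A then -d ∈ A - A.
Enumerate nonzero differences d = a - a' with a > a' (then include -d):
Positive differences: {1, 2, 3, 4, 8, 10, 11, 12}
Full difference set: {0} ∪ (positive diffs) ∪ (negative diffs).
|A - A| = 1 + 2·8 = 17 (matches direct enumeration: 17).

|A - A| = 17


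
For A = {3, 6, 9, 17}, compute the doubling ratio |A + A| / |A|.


|A| = 4.
Compute A + A by enumerating all 16 pairs.
A + A = {6, 9, 12, 15, 18, 20, 23, 26, 34}, so |A + A| = 9.
K = |A + A| / |A| = 9/4 (already in lowest terms) ≈ 2.2500.
Reference: AP of size 4 gives K = 7/4 ≈ 1.7500; a fully generic set of size 4 gives K ≈ 2.5000.

|A| = 4, |A + A| = 9, K = 9/4.
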